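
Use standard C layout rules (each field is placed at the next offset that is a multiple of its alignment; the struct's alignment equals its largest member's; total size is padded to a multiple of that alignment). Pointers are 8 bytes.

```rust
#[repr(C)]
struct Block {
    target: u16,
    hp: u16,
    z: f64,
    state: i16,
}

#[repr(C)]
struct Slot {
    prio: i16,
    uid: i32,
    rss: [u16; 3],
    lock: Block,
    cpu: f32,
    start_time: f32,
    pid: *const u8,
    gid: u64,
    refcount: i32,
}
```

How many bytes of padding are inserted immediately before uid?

Block: @0: target [2B, align 2] → 2; @2: hp [2B, align 2] → 4; +4 pad (align 8); @8: z [8B, align 8] → 16; @16: state [2B, align 2] → 18; +6 tail pad (align 8); size 24, align 8
@0: prio [2B, align 2] → 2
+2 pad (align 4)
@4: uid [4B, align 4] → 8

2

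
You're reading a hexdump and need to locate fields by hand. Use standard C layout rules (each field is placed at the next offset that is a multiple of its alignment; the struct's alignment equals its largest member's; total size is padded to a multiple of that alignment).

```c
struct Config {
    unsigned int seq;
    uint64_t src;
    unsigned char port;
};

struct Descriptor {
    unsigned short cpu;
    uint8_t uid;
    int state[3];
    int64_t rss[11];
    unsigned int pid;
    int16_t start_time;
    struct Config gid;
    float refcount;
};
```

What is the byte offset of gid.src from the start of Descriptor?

120

Config: 0..4  seq  (4B, 4-aligned); 4..8  -- padding (4B); 8..16  src  (8B, 8-aligned); 16..17  port  (1B, 1-aligned); 17..24  -- tail padding (7B); sizeof = 24, alignof = 8
0..2  cpu  (2B, 2-aligned)
2..3  uid  (1B, 1-aligned)
3..4  -- padding (1B)
4..16  state  (12B, 4-aligned)
16..104  rss  (88B, 8-aligned)
104..108  pid  (4B, 4-aligned)
108..110  start_time  (2B, 2-aligned)
110..112  -- padding (2B)
112..136  gid  (24B, 8-aligned)
within Config: src at 8
112 + 8 = 120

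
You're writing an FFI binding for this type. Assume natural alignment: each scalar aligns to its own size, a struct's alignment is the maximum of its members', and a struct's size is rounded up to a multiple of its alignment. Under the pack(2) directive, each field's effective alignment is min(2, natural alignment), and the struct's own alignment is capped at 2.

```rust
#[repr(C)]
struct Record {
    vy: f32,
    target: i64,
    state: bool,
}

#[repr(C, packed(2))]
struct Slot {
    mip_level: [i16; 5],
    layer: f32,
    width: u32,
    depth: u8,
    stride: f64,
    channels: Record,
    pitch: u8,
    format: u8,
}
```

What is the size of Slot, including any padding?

Record: @0: vy [4B, align 4] → 4; +4 pad (align 8); @8: target [8B, align 8] → 16; @16: state [1B, align 1] → 17; +7 tail pad (align 8); size 24, align 8
@0: mip_level [10B, align 2] → 10
@10: layer [4B, align 2] → 14
@14: width [4B, align 2] → 18
@18: depth [1B, align 1] → 19
+1 pad (align 2)
@20: stride [8B, align 2] → 28
@28: channels [24B, align 2] → 52
@52: pitch [1B, align 1] → 53
@53: format [1B, align 1] → 54
size 54, align 2

54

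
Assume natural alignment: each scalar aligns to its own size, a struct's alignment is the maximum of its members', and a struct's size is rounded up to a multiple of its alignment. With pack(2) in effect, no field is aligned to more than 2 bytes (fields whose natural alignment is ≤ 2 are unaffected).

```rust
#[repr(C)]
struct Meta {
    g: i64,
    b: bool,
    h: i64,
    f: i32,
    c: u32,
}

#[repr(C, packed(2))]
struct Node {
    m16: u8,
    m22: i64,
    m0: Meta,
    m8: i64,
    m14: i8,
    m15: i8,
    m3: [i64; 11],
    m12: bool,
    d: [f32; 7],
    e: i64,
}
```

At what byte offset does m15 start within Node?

Meta: g at 0 (size 8, align 8) → ends 8; b at 8 (size 1, align 1) → ends 9; pad 7 to align 8 for h; h at 16 (size 8, align 8) → ends 24; f at 24 (size 4, align 4) → ends 28; c at 28 (size 4, align 4) → ends 32; total 32 bytes, alignment 8
m16 at 0 (size 1, align 1) → ends 1
pad 1 to align 2 for m22
m22 at 2 (size 8, align 2) → ends 10
m0 at 10 (size 32, align 2) → ends 42
m8 at 42 (size 8, align 2) → ends 50
m14 at 50 (size 1, align 1) → ends 51
m15 at 51 (size 1, align 1) → ends 52

51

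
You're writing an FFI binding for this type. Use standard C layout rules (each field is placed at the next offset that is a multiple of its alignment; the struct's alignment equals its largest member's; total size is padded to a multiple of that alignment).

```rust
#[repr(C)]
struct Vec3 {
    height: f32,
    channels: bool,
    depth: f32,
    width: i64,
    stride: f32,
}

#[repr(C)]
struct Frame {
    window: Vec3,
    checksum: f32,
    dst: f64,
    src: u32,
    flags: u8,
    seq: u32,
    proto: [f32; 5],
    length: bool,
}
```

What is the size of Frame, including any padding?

Vec3: @0: height [4B, align 4] → 4; @4: channels [1B, align 1] → 5; +3 pad (align 4); @8: depth [4B, align 4] → 12; +4 pad (align 8); @16: width [8B, align 8] → 24; @24: stride [4B, align 4] → 28; +4 tail pad (align 8); size 32, align 8
@0: window [32B, align 8] → 32
@32: checksum [4B, align 4] → 36
+4 pad (align 8)
@40: dst [8B, align 8] → 48
@48: src [4B, align 4] → 52
@52: flags [1B, align 1] → 53
+3 pad (align 4)
@56: seq [4B, align 4] → 60
@60: proto [20B, align 4] → 80
@80: length [1B, align 1] → 81
+7 tail pad (align 8)
size 88, align 8

88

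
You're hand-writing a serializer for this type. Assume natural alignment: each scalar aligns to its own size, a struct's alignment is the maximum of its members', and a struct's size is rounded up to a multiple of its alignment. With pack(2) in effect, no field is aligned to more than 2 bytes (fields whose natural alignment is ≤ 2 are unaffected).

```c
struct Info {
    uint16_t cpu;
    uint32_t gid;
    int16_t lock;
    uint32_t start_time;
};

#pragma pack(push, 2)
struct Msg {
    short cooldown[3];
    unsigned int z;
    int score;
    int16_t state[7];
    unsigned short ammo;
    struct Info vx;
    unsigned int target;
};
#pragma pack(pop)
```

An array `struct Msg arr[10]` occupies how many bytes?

500

Info: cpu at 0 (size 2, align 2) → ends 2; pad 2 to align 4 for gid; gid at 4 (size 4, align 4) → ends 8; lock at 8 (size 2, align 2) → ends 10; pad 2 to align 4 for start_time; start_time at 12 (size 4, align 4) → ends 16; total 16 bytes, alignment 4
cooldown at 0 (size 6, align 2) → ends 6
z at 6 (size 4, align 2) → ends 10
score at 10 (size 4, align 2) → ends 14
state at 14 (size 14, align 2) → ends 28
ammo at 28 (size 2, align 2) → ends 30
vx at 30 (size 16, align 2) → ends 46
target at 46 (size 4, align 2) → ends 50
total 50 bytes, alignment 2
array of 10: 10 × 50 = 500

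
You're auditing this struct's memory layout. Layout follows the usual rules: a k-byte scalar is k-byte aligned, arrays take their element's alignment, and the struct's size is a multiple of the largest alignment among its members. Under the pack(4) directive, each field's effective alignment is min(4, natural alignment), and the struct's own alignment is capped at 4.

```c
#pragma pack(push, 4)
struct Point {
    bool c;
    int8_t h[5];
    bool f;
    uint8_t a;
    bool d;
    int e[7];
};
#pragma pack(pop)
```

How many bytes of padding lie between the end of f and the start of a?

c at 0 (size 1, align 1) → ends 1
h at 1 (size 5, align 1) → ends 6
f at 6 (size 1, align 1) → ends 7
a at 7 (size 1, align 1) → ends 8

0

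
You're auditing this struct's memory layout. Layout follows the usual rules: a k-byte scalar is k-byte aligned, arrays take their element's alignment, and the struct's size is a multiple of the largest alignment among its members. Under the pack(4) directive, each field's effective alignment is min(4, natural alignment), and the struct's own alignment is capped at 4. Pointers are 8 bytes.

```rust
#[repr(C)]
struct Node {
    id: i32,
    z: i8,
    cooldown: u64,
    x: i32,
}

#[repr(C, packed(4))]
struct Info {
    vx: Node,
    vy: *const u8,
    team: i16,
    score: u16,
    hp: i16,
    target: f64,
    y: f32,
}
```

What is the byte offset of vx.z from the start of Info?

4

Node: 0..4  id  (4B, 4-aligned); 4..5  z  (1B, 1-aligned); 5..8  -- padding (3B); 8..16  cooldown  (8B, 8-aligned); 16..20  x  (4B, 4-aligned); 20..24  -- tail padding (4B); sizeof = 24, alignof = 8
0..24  vx  (24B, 4-aligned)
within Node: z at 4
0 + 4 = 4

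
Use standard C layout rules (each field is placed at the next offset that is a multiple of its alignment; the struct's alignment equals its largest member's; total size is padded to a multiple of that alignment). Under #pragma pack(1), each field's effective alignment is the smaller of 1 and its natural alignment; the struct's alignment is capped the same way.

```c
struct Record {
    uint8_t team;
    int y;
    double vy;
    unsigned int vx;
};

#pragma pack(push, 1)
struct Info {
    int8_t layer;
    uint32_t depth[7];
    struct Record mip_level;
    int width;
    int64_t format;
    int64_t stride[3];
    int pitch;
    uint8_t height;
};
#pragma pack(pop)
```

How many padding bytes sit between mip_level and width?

0

Record: team at 0 (size 1, align 1) → ends 1; pad 3 to align 4 for y; y at 4 (size 4, align 4) → ends 8; vy at 8 (size 8, align 8) → ends 16; vx at 16 (size 4, align 4) → ends 20; tail pad 4 to reach multiple of 8; total 24 bytes, alignment 8
layer at 0 (size 1, align 1) → ends 1
depth at 1 (size 28, align 1) → ends 29
mip_level at 29 (size 24, align 1) → ends 53
width at 53 (size 4, align 1) → ends 57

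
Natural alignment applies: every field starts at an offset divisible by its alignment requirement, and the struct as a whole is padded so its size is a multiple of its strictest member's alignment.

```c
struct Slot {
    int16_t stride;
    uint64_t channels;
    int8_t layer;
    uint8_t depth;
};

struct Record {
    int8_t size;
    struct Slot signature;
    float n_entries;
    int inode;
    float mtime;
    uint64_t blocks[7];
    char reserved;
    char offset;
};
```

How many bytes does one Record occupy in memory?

112

Slot: 0..2  stride  (2B, 2-aligned); 2..8  -- padding (6B); 8..16  channels  (8B, 8-aligned); 16..17  layer  (1B, 1-aligned); 17..18  depth  (1B, 1-aligned); 18..24  -- tail padding (6B); sizeof = 24, alignof = 8
0..1  size  (1B, 1-aligned)
1..8  -- padding (7B)
8..32  signature  (24B, 8-aligned)
32..36  n_entries  (4B, 4-aligned)
36..40  inode  (4B, 4-aligned)
40..44  mtime  (4B, 4-aligned)
44..48  -- padding (4B)
48..104  blocks  (56B, 8-aligned)
104..105  reserved  (1B, 1-aligned)
105..106  offset  (1B, 1-aligned)
106..112  -- tail padding (6B)
sizeof = 112, alignof = 8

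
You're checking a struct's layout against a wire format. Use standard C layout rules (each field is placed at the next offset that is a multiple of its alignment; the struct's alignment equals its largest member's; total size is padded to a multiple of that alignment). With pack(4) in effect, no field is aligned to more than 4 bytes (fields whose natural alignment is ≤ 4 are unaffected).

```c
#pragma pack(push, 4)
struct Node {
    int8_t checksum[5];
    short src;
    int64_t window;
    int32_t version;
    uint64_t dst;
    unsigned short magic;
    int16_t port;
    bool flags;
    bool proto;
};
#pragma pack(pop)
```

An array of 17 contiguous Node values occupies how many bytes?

checksum at 0 (size 5, align 1) → ends 5
pad 1 to align 2 for src
src at 6 (size 2, align 2) → ends 8
window at 8 (size 8, align 4) → ends 16
version at 16 (size 4, align 4) → ends 20
dst at 20 (size 8, align 4) → ends 28
magic at 28 (size 2, align 2) → ends 30
port at 30 (size 2, align 2) → ends 32
flags at 32 (size 1, align 1) → ends 33
proto at 33 (size 1, align 1) → ends 34
tail pad 2 to reach multiple of 4
total 36 bytes, alignment 4
array of 17: 17 × 36 = 612

612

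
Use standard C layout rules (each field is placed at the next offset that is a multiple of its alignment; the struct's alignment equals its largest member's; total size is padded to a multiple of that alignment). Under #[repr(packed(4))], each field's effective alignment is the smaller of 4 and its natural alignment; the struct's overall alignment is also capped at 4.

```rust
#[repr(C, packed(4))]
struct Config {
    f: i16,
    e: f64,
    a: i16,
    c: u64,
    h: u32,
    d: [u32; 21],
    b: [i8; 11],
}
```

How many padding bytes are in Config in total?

5

f at 0 (size 2, align 2) → ends 2
pad 2 to align 4 for e
e at 4 (size 8, align 4) → ends 12
a at 12 (size 2, align 2) → ends 14
pad 2 to align 4 for c
c at 16 (size 8, align 4) → ends 24
h at 24 (size 4, align 4) → ends 28
d at 28 (size 84, align 4) → ends 112
b at 112 (size 11, align 1) → ends 123
tail pad 1 to reach multiple of 4
total 124 bytes, alignment 4
data bytes 119, size 124 → padding 5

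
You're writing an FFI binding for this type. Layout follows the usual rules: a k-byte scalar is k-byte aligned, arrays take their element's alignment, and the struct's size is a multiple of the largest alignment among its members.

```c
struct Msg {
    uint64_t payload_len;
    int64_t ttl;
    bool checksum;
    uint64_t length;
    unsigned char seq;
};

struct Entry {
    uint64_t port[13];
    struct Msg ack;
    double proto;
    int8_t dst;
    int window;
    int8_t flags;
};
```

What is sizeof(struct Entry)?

168 bytes

Msg: payload_len at 0 (size 8, align 8) → ends 8; ttl at 8 (size 8, align 8) → ends 16; checksum at 16 (size 1, align 1) → ends 17; pad 7 to align 8 for length; length at 24 (size 8, align 8) → ends 32; seq at 32 (size 1, align 1) → ends 33; tail pad 7 to reach multiple of 8; total 40 bytes, alignment 8
port at 0 (size 104, align 8) → ends 104
ack at 104 (size 40, align 8) → ends 144
proto at 144 (size 8, align 8) → ends 152
dst at 152 (size 1, align 1) → ends 153
pad 3 to align 4 for window
window at 156 (size 4, align 4) → ends 160
flags at 160 (size 1, align 1) → ends 161
tail pad 7 to reach multiple of 8
total 168 bytes, alignment 8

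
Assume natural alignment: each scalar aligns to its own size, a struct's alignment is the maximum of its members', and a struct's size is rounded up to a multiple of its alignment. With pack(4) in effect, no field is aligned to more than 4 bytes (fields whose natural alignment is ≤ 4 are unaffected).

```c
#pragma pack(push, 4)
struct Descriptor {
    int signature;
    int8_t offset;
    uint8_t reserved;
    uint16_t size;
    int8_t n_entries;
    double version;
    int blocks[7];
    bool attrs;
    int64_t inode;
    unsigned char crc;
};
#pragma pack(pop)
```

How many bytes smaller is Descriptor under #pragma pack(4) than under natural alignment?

natural layout:
  @0: signature [4B, align 4] → 4
  @4: offset [1B, align 1] → 5
  @5: reserved [1B, align 1] → 6
  @6: size [2B, align 2] → 8
  @8: n_entries [1B, align 1] → 9
  +7 pad (align 8)
  @16: version [8B, align 8] → 24
  @24: blocks [28B, align 4] → 52
  @52: attrs [1B, align 1] → 53
  +3 pad (align 8)
  @56: inode [8B, align 8] → 64
  @64: crc [1B, align 1] → 65
  +7 tail pad (align 8)
  size 72, align 8
packed(4) layout:
  @0: signature [4B, align 4] → 4
  @4: offset [1B, align 1] → 5
  @5: reserved [1B, align 1] → 6
  @6: size [2B, align 2] → 8
  @8: n_entries [1B, align 1] → 9
  +3 pad (align 4)
  @12: version [8B, align 4] → 20
  @20: blocks [28B, align 4] → 48
  @48: attrs [1B, align 1] → 49
  +3 pad (align 4)
  @52: inode [8B, align 4] → 60
  @60: crc [1B, align 1] → 61
  +3 tail pad (align 4)
  size 64, align 4
72 − 64 = 8

8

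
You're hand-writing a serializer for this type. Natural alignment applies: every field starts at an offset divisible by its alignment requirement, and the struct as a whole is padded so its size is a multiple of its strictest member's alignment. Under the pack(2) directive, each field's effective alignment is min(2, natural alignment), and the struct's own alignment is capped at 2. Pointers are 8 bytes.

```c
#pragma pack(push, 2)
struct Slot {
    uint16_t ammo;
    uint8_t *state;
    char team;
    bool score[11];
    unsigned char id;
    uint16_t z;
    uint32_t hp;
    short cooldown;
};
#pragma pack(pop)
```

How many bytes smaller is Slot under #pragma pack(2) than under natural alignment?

8

natural layout:
  ammo at 0 (size 2, align 2) → ends 2
  pad 6 to align 8 for state
  state at 8 (size 8, align 8) → ends 16
  team at 16 (size 1, align 1) → ends 17
  score at 17 (size 11, align 1) → ends 28
  id at 28 (size 1, align 1) → ends 29
  pad 1 to align 2 for z
  z at 30 (size 2, align 2) → ends 32
  hp at 32 (size 4, align 4) → ends 36
  cooldown at 36 (size 2, align 2) → ends 38
  tail pad 2 to reach multiple of 8
  total 40 bytes, alignment 8
packed(2) layout:
  ammo at 0 (size 2, align 2) → ends 2
  state at 2 (size 8, align 2) → ends 10
  team at 10 (size 1, align 1) → ends 11
  score at 11 (size 11, align 1) → ends 22
  id at 22 (size 1, align 1) → ends 23
  pad 1 to align 2 for z
  z at 24 (size 2, align 2) → ends 26
  hp at 26 (size 4, align 2) → ends 30
  cooldown at 30 (size 2, align 2) → ends 32
  total 32 bytes, alignment 2
40 − 32 = 8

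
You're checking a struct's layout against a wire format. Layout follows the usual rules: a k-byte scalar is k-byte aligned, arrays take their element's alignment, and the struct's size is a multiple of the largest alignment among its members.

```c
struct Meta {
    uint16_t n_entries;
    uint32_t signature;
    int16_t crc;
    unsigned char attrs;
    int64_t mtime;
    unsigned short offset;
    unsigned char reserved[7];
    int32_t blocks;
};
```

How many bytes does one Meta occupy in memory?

40 bytes

0..2  n_entries  (2B, 2-aligned)
2..4  -- padding (2B)
4..8  signature  (4B, 4-aligned)
8..10  crc  (2B, 2-aligned)
10..11  attrs  (1B, 1-aligned)
11..16  -- padding (5B)
16..24  mtime  (8B, 8-aligned)
24..26  offset  (2B, 2-aligned)
26..33  reserved  (7B, 1-aligned)
33..36  -- padding (3B)
36..40  blocks  (4B, 4-aligned)
sizeof = 40, alignof = 8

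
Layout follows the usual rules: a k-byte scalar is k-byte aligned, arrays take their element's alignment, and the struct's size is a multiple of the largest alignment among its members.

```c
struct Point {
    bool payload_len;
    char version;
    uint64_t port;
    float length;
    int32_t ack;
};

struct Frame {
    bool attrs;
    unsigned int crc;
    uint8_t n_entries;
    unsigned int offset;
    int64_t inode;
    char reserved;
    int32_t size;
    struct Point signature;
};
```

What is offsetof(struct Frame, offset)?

Point: @0: payload_len [1B, align 1] → 1; @1: version [1B, align 1] → 2; +6 pad (align 8); @8: port [8B, align 8] → 16; @16: length [4B, align 4] → 20; @20: ack [4B, align 4] → 24; size 24, align 8
@0: attrs [1B, align 1] → 1
+3 pad (align 4)
@4: crc [4B, align 4] → 8
@8: n_entries [1B, align 1] → 9
+3 pad (align 4)
@12: offset [4B, align 4] → 16

12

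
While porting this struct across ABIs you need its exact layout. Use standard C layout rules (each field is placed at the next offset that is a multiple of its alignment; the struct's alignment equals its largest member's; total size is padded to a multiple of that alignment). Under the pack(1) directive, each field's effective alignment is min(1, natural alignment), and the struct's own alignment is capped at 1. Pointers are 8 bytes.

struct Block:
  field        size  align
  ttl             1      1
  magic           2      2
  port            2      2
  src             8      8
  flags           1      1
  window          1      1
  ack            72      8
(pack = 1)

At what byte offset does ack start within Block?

0..1  ttl  (1B, 1-aligned)
1..3  magic  (2B, 1-aligned)
3..5  port  (2B, 1-aligned)
5..13  src  (8B, 1-aligned)
13..14  flags  (1B, 1-aligned)
14..15  window  (1B, 1-aligned)
15..87  ack  (72B, 1-aligned)

15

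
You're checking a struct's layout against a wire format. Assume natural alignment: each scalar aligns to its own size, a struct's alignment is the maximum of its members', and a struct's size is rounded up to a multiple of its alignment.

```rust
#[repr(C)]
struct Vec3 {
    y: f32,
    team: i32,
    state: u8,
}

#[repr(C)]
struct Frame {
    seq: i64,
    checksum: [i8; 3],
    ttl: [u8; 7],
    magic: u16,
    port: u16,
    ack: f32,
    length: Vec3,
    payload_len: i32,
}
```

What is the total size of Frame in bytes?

Vec3: 0..4  y  (4B, 4-aligned); 4..8  team  (4B, 4-aligned); 8..9  state  (1B, 1-aligned); 9..12  -- tail padding (3B); sizeof = 12, alignof = 4
0..8  seq  (8B, 8-aligned)
8..11  checksum  (3B, 1-aligned)
11..18  ttl  (7B, 1-aligned)
18..20  magic  (2B, 2-aligned)
20..22  port  (2B, 2-aligned)
22..24  -- padding (2B)
24..28  ack  (4B, 4-aligned)
28..40  length  (12B, 4-aligned)
40..44  payload_len  (4B, 4-aligned)
44..48  -- tail padding (4B)
sizeof = 48, alignof = 8

48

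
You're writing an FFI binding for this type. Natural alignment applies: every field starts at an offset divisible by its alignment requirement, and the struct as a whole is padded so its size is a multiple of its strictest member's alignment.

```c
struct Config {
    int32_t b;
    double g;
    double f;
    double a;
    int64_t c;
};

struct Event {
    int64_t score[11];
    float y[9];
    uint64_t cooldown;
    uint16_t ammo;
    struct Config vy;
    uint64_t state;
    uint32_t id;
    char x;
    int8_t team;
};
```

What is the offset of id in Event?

192

Config: b at 0 (size 4, align 4) → ends 4; pad 4 to align 8 for g; g at 8 (size 8, align 8) → ends 16; f at 16 (size 8, align 8) → ends 24; a at 24 (size 8, align 8) → ends 32; c at 32 (size 8, align 8) → ends 40; total 40 bytes, alignment 8
score at 0 (size 88, align 8) → ends 88
y at 88 (size 36, align 4) → ends 124
pad 4 to align 8 for cooldown
cooldown at 128 (size 8, align 8) → ends 136
ammo at 136 (size 2, align 2) → ends 138
pad 6 to align 8 for vy
vy at 144 (size 40, align 8) → ends 184
state at 184 (size 8, align 8) → ends 192
id at 192 (size 4, align 4) → ends 196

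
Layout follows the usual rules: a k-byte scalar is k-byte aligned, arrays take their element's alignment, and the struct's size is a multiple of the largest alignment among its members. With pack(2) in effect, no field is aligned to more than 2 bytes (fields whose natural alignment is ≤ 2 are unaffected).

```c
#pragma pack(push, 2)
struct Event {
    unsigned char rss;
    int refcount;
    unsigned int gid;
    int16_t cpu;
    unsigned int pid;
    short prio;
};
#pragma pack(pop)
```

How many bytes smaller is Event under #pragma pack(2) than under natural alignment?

natural layout:
  rss at 0 (size 1, align 1) → ends 1
  pad 3 to align 4 for refcount
  refcount at 4 (size 4, align 4) → ends 8
  gid at 8 (size 4, align 4) → ends 12
  cpu at 12 (size 2, align 2) → ends 14
  pad 2 to align 4 for pid
  pid at 16 (size 4, align 4) → ends 20
  prio at 20 (size 2, align 2) → ends 22
  tail pad 2 to reach multiple of 4
  total 24 bytes, alignment 4
packed(2) layout:
  rss at 0 (size 1, align 1) → ends 1
  pad 1 to align 2 for refcount
  refcount at 2 (size 4, align 2) → ends 6
  gid at 6 (size 4, align 2) → ends 10
  cpu at 10 (size 2, align 2) → ends 12
  pid at 12 (size 4, align 2) → ends 16
  prio at 16 (size 2, align 2) → ends 18
  total 18 bytes, alignment 2
24 − 18 = 6

6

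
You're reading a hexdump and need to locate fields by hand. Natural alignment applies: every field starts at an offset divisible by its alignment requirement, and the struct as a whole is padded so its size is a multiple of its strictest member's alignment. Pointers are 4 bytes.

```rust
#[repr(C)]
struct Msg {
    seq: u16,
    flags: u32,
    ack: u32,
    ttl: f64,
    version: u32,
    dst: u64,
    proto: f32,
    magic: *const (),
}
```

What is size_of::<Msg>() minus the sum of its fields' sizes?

seq at 0 (size 2, align 2) → ends 2
pad 2 to align 4 for flags
flags at 4 (size 4, align 4) → ends 8
ack at 8 (size 4, align 4) → ends 12
pad 4 to align 8 for ttl
ttl at 16 (size 8, align 8) → ends 24
version at 24 (size 4, align 4) → ends 28
pad 4 to align 8 for dst
dst at 32 (size 8, align 8) → ends 40
proto at 40 (size 4, align 4) → ends 44
magic at 44 (size 4, align 4) → ends 48
total 48 bytes, alignment 8
data bytes 38, size 48 → padding 10

10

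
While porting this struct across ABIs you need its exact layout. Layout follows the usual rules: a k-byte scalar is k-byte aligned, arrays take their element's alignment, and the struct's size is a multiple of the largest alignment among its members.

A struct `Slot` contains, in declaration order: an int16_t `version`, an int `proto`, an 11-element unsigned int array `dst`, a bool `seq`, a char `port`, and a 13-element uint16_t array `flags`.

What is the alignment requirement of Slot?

member alignments: version=2, proto=4, dst=4, seq=1, port=1, flags=2
max = 4

4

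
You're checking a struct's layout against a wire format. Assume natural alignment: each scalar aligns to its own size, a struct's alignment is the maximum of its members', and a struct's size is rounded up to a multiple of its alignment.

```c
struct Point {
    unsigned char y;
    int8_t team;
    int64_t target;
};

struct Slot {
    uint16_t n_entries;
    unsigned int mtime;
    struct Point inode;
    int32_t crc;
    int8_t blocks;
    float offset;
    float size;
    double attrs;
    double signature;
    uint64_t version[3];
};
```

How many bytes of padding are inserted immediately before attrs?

Point: 0..1  y  (1B, 1-aligned); 1..2  team  (1B, 1-aligned); 2..8  -- padding (6B); 8..16  target  (8B, 8-aligned); sizeof = 16, alignof = 8
0..2  n_entries  (2B, 2-aligned)
2..4  -- padding (2B)
4..8  mtime  (4B, 4-aligned)
8..24  inode  (16B, 8-aligned)
24..28  crc  (4B, 4-aligned)
28..29  blocks  (1B, 1-aligned)
29..32  -- padding (3B)
32..36  offset  (4B, 4-aligned)
36..40  size  (4B, 4-aligned)
40..48  attrs  (8B, 8-aligned)

0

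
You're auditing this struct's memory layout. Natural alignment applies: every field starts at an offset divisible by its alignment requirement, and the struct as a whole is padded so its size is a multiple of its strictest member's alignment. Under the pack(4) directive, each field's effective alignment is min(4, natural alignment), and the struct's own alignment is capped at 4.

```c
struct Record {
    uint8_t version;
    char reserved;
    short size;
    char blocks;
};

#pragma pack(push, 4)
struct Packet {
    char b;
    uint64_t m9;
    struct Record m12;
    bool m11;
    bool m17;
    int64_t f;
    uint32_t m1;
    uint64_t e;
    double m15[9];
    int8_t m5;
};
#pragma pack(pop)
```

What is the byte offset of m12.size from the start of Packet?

Record: @0: version [1B, align 1] → 1; @1: reserved [1B, align 1] → 2; @2: size [2B, align 2] → 4; @4: blocks [1B, align 1] → 5; +1 tail pad (align 2); size 6, align 2
@0: b [1B, align 1] → 1
+3 pad (align 4)
@4: m9 [8B, align 4] → 12
@12: m12 [6B, align 2] → 18
within Record: size at 2
12 + 2 = 14

14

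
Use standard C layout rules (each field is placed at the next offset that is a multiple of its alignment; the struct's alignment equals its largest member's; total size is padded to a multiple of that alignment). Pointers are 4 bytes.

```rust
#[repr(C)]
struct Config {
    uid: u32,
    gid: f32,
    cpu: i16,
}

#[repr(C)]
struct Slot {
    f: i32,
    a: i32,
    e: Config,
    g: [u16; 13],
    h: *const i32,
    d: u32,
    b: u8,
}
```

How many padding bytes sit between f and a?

0

Config: uid at 0 (size 4, align 4) → ends 4; gid at 4 (size 4, align 4) → ends 8; cpu at 8 (size 2, align 2) → ends 10; tail pad 2 to reach multiple of 4; total 12 bytes, alignment 4
f at 0 (size 4, align 4) → ends 4
a at 4 (size 4, align 4) → ends 8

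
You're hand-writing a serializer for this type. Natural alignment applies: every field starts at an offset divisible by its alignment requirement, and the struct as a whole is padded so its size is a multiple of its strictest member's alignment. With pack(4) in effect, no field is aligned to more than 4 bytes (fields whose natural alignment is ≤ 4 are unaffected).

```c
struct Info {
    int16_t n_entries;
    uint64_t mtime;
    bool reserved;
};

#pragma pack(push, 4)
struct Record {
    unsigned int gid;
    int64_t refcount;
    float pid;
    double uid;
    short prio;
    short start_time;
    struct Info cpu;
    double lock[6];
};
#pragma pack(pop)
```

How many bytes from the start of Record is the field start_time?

Info: @0: n_entries [2B, align 2] → 2; +6 pad (align 8); @8: mtime [8B, align 8] → 16; @16: reserved [1B, align 1] → 17; +7 tail pad (align 8); size 24, align 8
@0: gid [4B, align 4] → 4
@4: refcount [8B, align 4] → 12
@12: pid [4B, align 4] → 16
@16: uid [8B, align 4] → 24
@24: prio [2B, align 2] → 26
@26: start_time [2B, align 2] → 28

26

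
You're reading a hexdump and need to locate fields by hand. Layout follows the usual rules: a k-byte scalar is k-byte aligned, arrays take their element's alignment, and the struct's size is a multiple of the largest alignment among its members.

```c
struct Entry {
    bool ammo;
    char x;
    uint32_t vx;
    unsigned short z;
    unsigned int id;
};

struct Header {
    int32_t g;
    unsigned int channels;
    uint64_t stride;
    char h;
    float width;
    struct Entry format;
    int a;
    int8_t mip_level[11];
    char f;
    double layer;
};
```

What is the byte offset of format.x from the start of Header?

25

Entry: ammo at 0 (size 1, align 1) → ends 1; x at 1 (size 1, align 1) → ends 2; pad 2 to align 4 for vx; vx at 4 (size 4, align 4) → ends 8; z at 8 (size 2, align 2) → ends 10; pad 2 to align 4 for id; id at 12 (size 4, align 4) → ends 16; total 16 bytes, alignment 4
g at 0 (size 4, align 4) → ends 4
channels at 4 (size 4, align 4) → ends 8
stride at 8 (size 8, align 8) → ends 16
h at 16 (size 1, align 1) → ends 17
pad 3 to align 4 for width
width at 20 (size 4, align 4) → ends 24
format at 24 (size 16, align 4) → ends 40
within Entry: x at 1
24 + 1 = 25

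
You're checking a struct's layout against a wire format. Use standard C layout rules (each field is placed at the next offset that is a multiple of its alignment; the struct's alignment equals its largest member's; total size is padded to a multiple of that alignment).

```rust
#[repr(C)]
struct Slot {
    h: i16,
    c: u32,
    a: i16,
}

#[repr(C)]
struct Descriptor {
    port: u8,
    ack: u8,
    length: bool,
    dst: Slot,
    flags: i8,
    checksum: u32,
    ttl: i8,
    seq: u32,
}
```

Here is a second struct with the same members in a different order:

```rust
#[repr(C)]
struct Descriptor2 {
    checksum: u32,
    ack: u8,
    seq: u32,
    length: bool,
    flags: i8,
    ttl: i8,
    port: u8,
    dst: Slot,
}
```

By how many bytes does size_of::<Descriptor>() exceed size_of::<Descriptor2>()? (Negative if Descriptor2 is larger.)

4

Slot: h at 0 (size 2, align 2) → ends 2; pad 2 to align 4 for c; c at 4 (size 4, align 4) → ends 8; a at 8 (size 2, align 2) → ends 10; tail pad 2 to reach multiple of 4; total 12 bytes, alignment 4
port at 0 (size 1, align 1) → ends 1
ack at 1 (size 1, align 1) → ends 2
length at 2 (size 1, align 1) → ends 3
pad 1 to align 4 for dst
dst at 4 (size 12, align 4) → ends 16
flags at 16 (size 1, align 1) → ends 17
pad 3 to align 4 for checksum
checksum at 20 (size 4, align 4) → ends 24
ttl at 24 (size 1, align 1) → ends 25
pad 3 to align 4 for seq
seq at 28 (size 4, align 4) → ends 32
total 32 bytes, alignment 4
— Descriptor2 —
checksum at 0 (size 4, align 4) → ends 4
ack at 4 (size 1, align 1) → ends 5
pad 3 to align 4 for seq
seq at 8 (size 4, align 4) → ends 12
length at 12 (size 1, align 1) → ends 13
flags at 13 (size 1, align 1) → ends 14
ttl at 14 (size 1, align 1) → ends 15
port at 15 (size 1, align 1) → ends 16
dst at 16 (size 12, align 4) → ends 28
total 28 bytes, alignment 4
32 − 28 = 4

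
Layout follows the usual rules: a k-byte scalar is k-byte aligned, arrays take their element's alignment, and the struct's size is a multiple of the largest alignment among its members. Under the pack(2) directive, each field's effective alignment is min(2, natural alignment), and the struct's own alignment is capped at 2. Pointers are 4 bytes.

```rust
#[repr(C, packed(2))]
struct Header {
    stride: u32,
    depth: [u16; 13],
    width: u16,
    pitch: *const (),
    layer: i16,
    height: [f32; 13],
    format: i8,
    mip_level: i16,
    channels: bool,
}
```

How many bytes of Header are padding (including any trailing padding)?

stride at 0 (size 4, align 2) → ends 4
depth at 4 (size 26, align 2) → ends 30
width at 30 (size 2, align 2) → ends 32
pitch at 32 (size 4, align 2) → ends 36
layer at 36 (size 2, align 2) → ends 38
height at 38 (size 52, align 2) → ends 90
format at 90 (size 1, align 1) → ends 91
pad 1 to align 2 for mip_level
mip_level at 92 (size 2, align 2) → ends 94
channels at 94 (size 1, align 1) → ends 95
tail pad 1 to reach multiple of 2
total 96 bytes, alignment 2
data bytes 94, size 96 → padding 2

2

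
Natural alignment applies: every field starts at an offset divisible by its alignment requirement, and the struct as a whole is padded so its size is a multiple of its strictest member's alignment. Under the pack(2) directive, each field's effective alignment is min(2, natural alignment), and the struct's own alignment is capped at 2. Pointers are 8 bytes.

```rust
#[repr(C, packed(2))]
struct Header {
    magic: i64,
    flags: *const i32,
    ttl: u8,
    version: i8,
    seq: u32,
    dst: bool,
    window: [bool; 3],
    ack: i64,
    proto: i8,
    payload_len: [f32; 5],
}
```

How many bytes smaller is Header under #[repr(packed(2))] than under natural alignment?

8

natural layout:
  magic at 0 (size 8, align 8) → ends 8
  flags at 8 (size 8, align 8) → ends 16
  ttl at 16 (size 1, align 1) → ends 17
  version at 17 (size 1, align 1) → ends 18
  pad 2 to align 4 for seq
  seq at 20 (size 4, align 4) → ends 24
  dst at 24 (size 1, align 1) → ends 25
  window at 25 (size 3, align 1) → ends 28
  pad 4 to align 8 for ack
  ack at 32 (size 8, align 8) → ends 40
  proto at 40 (size 1, align 1) → ends 41
  pad 3 to align 4 for payload_len
  payload_len at 44 (size 20, align 4) → ends 64
  total 64 bytes, alignment 8
packed(2) layout:
  magic at 0 (size 8, align 2) → ends 8
  flags at 8 (size 8, align 2) → ends 16
  ttl at 16 (size 1, align 1) → ends 17
  version at 17 (size 1, align 1) → ends 18
  seq at 18 (size 4, align 2) → ends 22
  dst at 22 (size 1, align 1) → ends 23
  window at 23 (size 3, align 1) → ends 26
  ack at 26 (size 8, align 2) → ends 34
  proto at 34 (size 1, align 1) → ends 35
  pad 1 to align 2 for payload_len
  payload_len at 36 (size 20, align 2) → ends 56
  total 56 bytes, alignment 2
64 − 56 = 8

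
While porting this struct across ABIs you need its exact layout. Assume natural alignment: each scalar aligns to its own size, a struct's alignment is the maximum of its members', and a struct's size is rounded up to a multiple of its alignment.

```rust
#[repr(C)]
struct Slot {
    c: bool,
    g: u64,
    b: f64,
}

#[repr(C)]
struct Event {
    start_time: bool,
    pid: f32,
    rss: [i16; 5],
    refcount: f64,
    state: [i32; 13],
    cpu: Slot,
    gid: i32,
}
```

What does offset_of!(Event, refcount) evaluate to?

24

Slot: 0..1  c  (1B, 1-aligned); 1..8  -- padding (7B); 8..16  g  (8B, 8-aligned); 16..24  b  (8B, 8-aligned); sizeof = 24, alignof = 8
0..1  start_time  (1B, 1-aligned)
1..4  -- padding (3B)
4..8  pid  (4B, 4-aligned)
8..18  rss  (10B, 2-aligned)
18..24  -- padding (6B)
24..32  refcount  (8B, 8-aligned)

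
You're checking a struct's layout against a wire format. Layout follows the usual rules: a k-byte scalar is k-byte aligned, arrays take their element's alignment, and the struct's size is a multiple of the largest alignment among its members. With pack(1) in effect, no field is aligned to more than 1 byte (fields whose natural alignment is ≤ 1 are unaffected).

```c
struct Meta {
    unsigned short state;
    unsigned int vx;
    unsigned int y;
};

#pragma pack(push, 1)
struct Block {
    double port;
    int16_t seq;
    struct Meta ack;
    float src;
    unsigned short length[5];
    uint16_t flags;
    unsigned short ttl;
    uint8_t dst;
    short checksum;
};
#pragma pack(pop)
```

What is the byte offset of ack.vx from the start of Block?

14

Meta: state at 0 (size 2, align 2) → ends 2; pad 2 to align 4 for vx; vx at 4 (size 4, align 4) → ends 8; y at 8 (size 4, align 4) → ends 12; total 12 bytes, alignment 4
port at 0 (size 8, align 1) → ends 8
seq at 8 (size 2, align 1) → ends 10
ack at 10 (size 12, align 1) → ends 22
within Meta: vx at 4
10 + 4 = 14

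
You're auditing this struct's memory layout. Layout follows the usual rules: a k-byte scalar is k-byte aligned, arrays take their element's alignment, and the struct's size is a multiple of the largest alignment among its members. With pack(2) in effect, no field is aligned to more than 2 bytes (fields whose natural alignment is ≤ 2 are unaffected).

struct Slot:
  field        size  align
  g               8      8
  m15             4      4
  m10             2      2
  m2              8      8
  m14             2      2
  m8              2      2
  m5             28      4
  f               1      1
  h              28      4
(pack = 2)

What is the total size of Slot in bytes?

g at 0 (size 8, align 2) → ends 8
m15 at 8 (size 4, align 2) → ends 12
m10 at 12 (size 2, align 2) → ends 14
m2 at 14 (size 8, align 2) → ends 22
m14 at 22 (size 2, align 2) → ends 24
m8 at 24 (size 2, align 2) → ends 26
m5 at 26 (size 28, align 2) → ends 54
f at 54 (size 1, align 1) → ends 55
pad 1 to align 2 for h
h at 56 (size 28, align 2) → ends 84
total 84 bytes, alignment 2

84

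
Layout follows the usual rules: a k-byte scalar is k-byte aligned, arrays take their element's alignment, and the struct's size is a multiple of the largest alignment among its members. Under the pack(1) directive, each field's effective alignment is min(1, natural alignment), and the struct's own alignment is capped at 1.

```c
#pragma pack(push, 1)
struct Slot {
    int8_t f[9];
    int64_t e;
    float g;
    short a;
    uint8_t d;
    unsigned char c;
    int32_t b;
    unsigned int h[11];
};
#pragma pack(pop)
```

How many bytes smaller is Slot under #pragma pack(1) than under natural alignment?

7

natural layout:
  @0: f [9B, align 1] → 9
  +7 pad (align 8)
  @16: e [8B, align 8] → 24
  @24: g [4B, align 4] → 28
  @28: a [2B, align 2] → 30
  @30: d [1B, align 1] → 31
  @31: c [1B, align 1] → 32
  @32: b [4B, align 4] → 36
  @36: h [44B, align 4] → 80
  size 80, align 8
packed(1) layout:
  @0: f [9B, align 1] → 9
  @9: e [8B, align 1] → 17
  @17: g [4B, align 1] → 21
  @21: a [2B, align 1] → 23
  @23: d [1B, align 1] → 24
  @24: c [1B, align 1] → 25
  @25: b [4B, align 1] → 29
  @29: h [44B, align 1] → 73
  size 73, align 1
80 − 73 = 7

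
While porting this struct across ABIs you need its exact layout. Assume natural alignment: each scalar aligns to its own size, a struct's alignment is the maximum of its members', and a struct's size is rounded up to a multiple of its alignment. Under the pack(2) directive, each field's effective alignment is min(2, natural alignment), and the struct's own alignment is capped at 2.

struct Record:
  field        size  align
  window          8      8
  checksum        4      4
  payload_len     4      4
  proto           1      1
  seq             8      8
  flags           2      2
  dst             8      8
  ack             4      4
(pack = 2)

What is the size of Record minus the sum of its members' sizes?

@0: window [8B, align 2] → 8
@8: checksum [4B, align 2] → 12
@12: payload_len [4B, align 2] → 16
@16: proto [1B, align 1] → 17
+1 pad (align 2)
@18: seq [8B, align 2] → 26
@26: flags [2B, align 2] → 28
@28: dst [8B, align 2] → 36
@36: ack [4B, align 2] → 40
size 40, align 2
data bytes 39, size 40 → padding 1

1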